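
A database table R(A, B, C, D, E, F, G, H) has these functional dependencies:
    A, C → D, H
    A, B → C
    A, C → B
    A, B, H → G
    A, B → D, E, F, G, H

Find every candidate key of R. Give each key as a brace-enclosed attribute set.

No FD produces {A}, so it must be in every candidate key.
Closure of {A, B} is {A, B, C, D, E, F, G, H}, the whole schema; {A, B} is a candidate key.
Closure of {A, C} is {A, B, C, D, E, F, G, H}, the whole schema; {A, C} is a candidate key.
Any other superkey properly contains one of these, so there are no further candidate keys.

{A, B}, {A, C}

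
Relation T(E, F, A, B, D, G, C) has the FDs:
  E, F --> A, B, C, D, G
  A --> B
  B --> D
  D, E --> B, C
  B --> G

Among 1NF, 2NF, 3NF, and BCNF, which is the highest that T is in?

2NF

Candidate key: {E, F}. Prime attributes: {E, F}.
For A --> B we have {A}⁺ = {A, B, D, G}; {A} is not a superkey, so BCNF fails.
A --> B determines the non-prime attribute {B} from a non-superkey — 3NF is violated.
No proper subset of a key has a non-prime attribute in its closure, so there is no partial dependency; 2NF holds.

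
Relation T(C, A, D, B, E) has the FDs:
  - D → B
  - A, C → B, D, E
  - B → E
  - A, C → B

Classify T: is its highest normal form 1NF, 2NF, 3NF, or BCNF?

2NF

Candidate key: {A, C}. Prime attributes: {A, C}.
For D → B we have {D}⁺ = {B, D, E}; {D} is not a superkey, so BCNF fails.
D → B determines the non-prime attribute {B} from a non-superkey — 3NF is violated.
No proper subset of a key has a non-prime attribute in its closure, so there is no partial dependency; 2NF holds.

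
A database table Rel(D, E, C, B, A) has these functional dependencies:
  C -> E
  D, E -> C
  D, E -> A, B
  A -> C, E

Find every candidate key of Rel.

{A, D}, {C, D}, {D, E}

{D} never appears on the right of any FD, so every key must include it.
Closure of {A, D} is {A, B, C, D, E}, the whole schema; {A, D} is a candidate key.
Closure of {C, D} is {A, B, C, D, E}, the whole schema; {C, D} is a candidate key.
Closure of {D, E} is {A, B, C, D, E}, the whole schema; {D, E} is a candidate key.
No proper subset of any of these is a key, and no other minimal superkey exists.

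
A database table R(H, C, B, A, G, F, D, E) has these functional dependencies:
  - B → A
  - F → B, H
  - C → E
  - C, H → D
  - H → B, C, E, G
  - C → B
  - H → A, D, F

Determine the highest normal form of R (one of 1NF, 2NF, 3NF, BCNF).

Candidate keys: {F}, {H}. Prime attributes: {F, H}.
B → A breaks BCNF: {B}⁺ = {A, B}, so {B} is not a superkey.
B → A determines the non-prime attribute {A} from a non-superkey — 3NF is violated.
Every candidate key is a single attribute, so no partial dependency is possible; 2NF holds.

2NF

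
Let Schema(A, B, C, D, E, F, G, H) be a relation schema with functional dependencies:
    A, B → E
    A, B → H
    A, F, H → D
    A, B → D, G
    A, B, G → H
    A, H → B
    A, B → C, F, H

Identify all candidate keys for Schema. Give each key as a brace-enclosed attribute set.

{A, B}, {A, H}

No FD produces {A}, so it must be in every candidate key.
Closure of {A, B} is {A, B, C, D, E, F, G, H}, the whole schema; {A, B} is a candidate key.
Closure of {A, H} is {A, B, C, D, E, F, G, H}, the whole schema; {A, H} is a candidate key.
Any other superkey properly contains one of these, so there are no further candidate keys.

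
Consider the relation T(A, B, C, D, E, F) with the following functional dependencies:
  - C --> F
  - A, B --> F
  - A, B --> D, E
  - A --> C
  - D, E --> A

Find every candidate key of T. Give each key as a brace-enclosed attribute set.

Attributes never on any right-hand side: {B} — every candidate key must contain it.
Closure of {A, B} is {A, B, C, D, E, F}, the whole schema; {A, B} is a candidate key.
Closure of {B, D, E} is {A, B, C, D, E, F}, the whole schema; {B, D, E} is a candidate key.
Any other superkey properly contains one of these, so there are no further candidate keys.

{A, B}, {B, D, E}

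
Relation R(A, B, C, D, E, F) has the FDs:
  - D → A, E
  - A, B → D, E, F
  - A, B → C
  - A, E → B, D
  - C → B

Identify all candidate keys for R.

{A, B}, {A, C}, {A, E}, {D}

{D} is a candidate key since {D}⁺ = {A, B, C, D, E, F} covers every attribute.
{A, B} is a candidate key since {A, B}⁺ = {A, B, C, D, E, F} covers every attribute.
{A, C} is a candidate key since {A, C}⁺ = {A, B, C, D, E, F} covers every attribute.
{A, E} is a candidate key since {A, E}⁺ = {A, B, C, D, E, F} covers every attribute.
These are minimal and exhaustive — every other superkey contains one of them.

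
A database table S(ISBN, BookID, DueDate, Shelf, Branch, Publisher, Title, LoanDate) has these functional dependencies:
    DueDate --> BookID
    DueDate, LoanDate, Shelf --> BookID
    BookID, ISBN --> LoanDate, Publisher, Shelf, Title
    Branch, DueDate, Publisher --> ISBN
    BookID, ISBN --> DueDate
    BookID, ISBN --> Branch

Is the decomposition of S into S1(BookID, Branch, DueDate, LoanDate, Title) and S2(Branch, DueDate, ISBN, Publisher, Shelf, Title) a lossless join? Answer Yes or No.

No

S1 ∩ S2 = {Branch, DueDate, Title}; its closure under F is {BookID, Branch, DueDate, Title}.
The closure covers neither S1 nor S2 entirely; the join is not lossless.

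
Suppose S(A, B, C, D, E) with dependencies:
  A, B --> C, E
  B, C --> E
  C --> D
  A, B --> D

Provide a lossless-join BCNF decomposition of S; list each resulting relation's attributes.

Candidate key of the original relation: {A, B}.
In {A, B, C, D, E}, {B, C} is not a superkey ({B, C}⁺ restricted to this set is {B, C, D, E}), so split on B, C --> D, E into {B, C, D, E} and {A, B, C}.
In {B, C, D, E}, {C} is not a superkey ({C}⁺ restricted to this set is {C, D}), so split on C --> D into {C, D} and {B, C, E}.
{C, D} is in BCNF.
{B, C, E} is in BCNF.
{A, B, C} is in BCNF.

{A, B, C}; {B, C, E}; {C, D}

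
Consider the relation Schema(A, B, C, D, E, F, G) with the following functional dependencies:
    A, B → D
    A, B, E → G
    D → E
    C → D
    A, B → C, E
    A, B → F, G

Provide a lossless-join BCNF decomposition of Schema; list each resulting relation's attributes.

{A, B, C, F, G}; {C, D}; {D, E}

Candidate key of the original relation: {A, B}.
{A, B, C, D, E, F, G}: {D} determines {D, E} here but is not a superkey — split on D → E, giving {D, E} and {A, B, C, D, F, G}.
{D, E} has no BCNF violation.
{A, B, C, D, F, G}: {C} determines {C, D} here but is not a superkey — split on C → D, giving {C, D} and {A, B, C, F, G}.
{C, D} has no BCNF violation.
{A, B, C, F, G} has no BCNF violation.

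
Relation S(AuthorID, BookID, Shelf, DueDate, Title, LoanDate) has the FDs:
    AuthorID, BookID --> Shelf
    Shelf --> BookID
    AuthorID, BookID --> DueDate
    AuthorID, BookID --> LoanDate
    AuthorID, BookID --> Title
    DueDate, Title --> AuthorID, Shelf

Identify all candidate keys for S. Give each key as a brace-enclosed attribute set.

Closure of {AuthorID, BookID} is {AuthorID, BookID, DueDate, LoanDate, Shelf, Title}, the whole schema; {AuthorID, BookID} is a candidate key.
Closure of {AuthorID, Shelf} is {AuthorID, BookID, DueDate, LoanDate, Shelf, Title}, the whole schema; {AuthorID, Shelf} is a candidate key.
Closure of {DueDate, Title} is {AuthorID, BookID, DueDate, LoanDate, Shelf, Title}, the whole schema; {DueDate, Title} is a candidate key.
Any other superkey properly contains one of these, so there are no further candidate keys.

{AuthorID, BookID}, {AuthorID, Shelf}, {DueDate, Title}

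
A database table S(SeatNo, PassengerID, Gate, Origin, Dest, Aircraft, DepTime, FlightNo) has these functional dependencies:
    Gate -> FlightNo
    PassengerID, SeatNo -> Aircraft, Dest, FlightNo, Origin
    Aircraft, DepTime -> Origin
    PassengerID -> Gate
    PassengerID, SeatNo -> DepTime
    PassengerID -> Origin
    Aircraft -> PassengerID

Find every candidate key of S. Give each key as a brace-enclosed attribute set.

{Aircraft, SeatNo}, {PassengerID, SeatNo}

Attributes never on any right-hand side: {SeatNo} — every candidate key must contain it.
{Aircraft, SeatNo} is a candidate key since {Aircraft, SeatNo}⁺ = {Aircraft, DepTime, Dest, FlightNo, Gate, Origin, PassengerID, SeatNo} covers every attribute.
{PassengerID, SeatNo} is a candidate key since {PassengerID, SeatNo}⁺ = {Aircraft, DepTime, Dest, FlightNo, Gate, Origin, PassengerID, SeatNo} covers every attribute.
Any other superkey properly contains one of these, so there are no further candidate keys.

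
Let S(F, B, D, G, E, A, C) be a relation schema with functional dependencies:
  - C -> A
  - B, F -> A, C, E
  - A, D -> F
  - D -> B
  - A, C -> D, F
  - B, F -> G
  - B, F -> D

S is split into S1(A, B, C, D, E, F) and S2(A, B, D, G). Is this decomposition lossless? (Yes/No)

S1 ∩ S2 = {A, B, D}; its closure under F is {A, B, C, D, E, F, G}.
This includes all of S1, so the common attributes are a superkey of S1 — the join is lossless.

Yes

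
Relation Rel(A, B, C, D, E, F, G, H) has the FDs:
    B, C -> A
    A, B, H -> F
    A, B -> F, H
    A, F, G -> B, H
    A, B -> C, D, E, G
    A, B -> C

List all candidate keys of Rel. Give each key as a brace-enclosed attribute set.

{A, B} is a candidate key since {A, B}⁺ = {A, B, C, D, E, F, G, H} covers every attribute.
{B, C} is a candidate key since {B, C}⁺ = {A, B, C, D, E, F, G, H} covers every attribute.
{A, F, G} is a candidate key since {A, F, G}⁺ = {A, B, C, D, E, F, G, H} covers every attribute.
These are minimal and exhaustive — every other superkey contains one of them.

{A, B}, {A, F, G}, {B, C}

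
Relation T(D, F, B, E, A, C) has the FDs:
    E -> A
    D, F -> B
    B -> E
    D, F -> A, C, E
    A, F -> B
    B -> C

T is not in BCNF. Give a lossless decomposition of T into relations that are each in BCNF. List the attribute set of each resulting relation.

{A, E}; {B, C, E}; {B, D, F}

Candidate key of the original relation: {D, F}.
{A, B, C, D, E, F}: {E} determines {A, E} here but is not a superkey — split on E -> A, giving {A, E} and {B, C, D, E, F}.
{A, E} is in BCNF.
{B, C, D, E, F}: {B} determines {B, C, E} here but is not a superkey — split on B -> C, E, giving {B, C, E} and {B, D, F}.
{B, C, E} is in BCNF.
{B, D, F} is in BCNF.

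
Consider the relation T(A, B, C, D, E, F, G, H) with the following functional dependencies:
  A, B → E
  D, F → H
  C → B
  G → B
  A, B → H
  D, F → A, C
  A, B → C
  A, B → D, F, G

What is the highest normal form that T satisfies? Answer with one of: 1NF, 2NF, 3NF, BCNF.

3NF

Candidate keys: {A, B}, {A, C}, {A, G}, {D, F}. Prime attributes: {A, B, C, D, F, G}.
For C → B we have {C}⁺ = {B, C}; {C} is not a superkey, so BCNF fails.
But every attribute on its right side ({B}) is prime, and the same holds for every other non-superkey FD, so 3NF still holds.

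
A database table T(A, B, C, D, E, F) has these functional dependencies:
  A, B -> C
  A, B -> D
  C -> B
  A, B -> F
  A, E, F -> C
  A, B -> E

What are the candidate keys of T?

Attributes never on any right-hand side: {A} — every candidate key must contain it.
{A, B}⁺ = {A, B, C, D, E, F} — all of the relation — so {A, B} is a candidate key.
{A, C}⁺ = {A, B, C, D, E, F} — all of the relation — so {A, C} is a candidate key.
{A, E, F}⁺ = {A, B, C, D, E, F} — all of the relation — so {A, E, F} is a candidate key.
No proper subset of any of these is a key, and no other minimal superkey exists.

{A, B}, {A, C}, {A, E, F}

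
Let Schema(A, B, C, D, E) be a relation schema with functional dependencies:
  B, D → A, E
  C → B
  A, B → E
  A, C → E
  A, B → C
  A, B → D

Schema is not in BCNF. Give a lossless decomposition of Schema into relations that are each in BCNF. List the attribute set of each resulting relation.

{A, C, D, E}; {B, C}

Candidate keys of the original relation: {A, B}, {A, C}, {B, D}, {C, D}.
In {A, B, C, D, E}, {C} is not a superkey ({C}⁺ restricted to this set is {B, C}), so split on C → B into {B, C} and {A, C, D, E}.
{B, C}: every determinant is a superkey — BCNF.
{A, C, D, E}: every determinant is a superkey — BCNF.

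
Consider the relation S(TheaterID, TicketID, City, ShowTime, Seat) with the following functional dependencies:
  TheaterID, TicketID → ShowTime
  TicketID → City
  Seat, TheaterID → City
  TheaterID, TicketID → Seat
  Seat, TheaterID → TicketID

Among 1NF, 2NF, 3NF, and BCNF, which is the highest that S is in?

1NF

Candidate keys: {Seat, TheaterID}, {TheaterID, TicketID}. Prime attributes: {Seat, TheaterID, TicketID}.
TicketID → City: {TicketID}⁺ = {City, TicketID}, which is not all of the attributes, so the left side is not a superkey — BCNF is violated.
TicketID → City has non-prime {City} on the right and a non-superkey on the left, so 3NF fails.
{TicketID} is a proper subset of the key {TheaterID, TicketID}, and {TicketID}⁺ contains the non-prime attribute {City} — a partial dependency, so 2NF is violated.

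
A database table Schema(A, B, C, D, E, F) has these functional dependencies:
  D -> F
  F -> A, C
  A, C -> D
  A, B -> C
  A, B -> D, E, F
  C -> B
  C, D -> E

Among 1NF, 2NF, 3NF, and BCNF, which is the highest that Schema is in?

Candidate keys: {A, B}, {A, C}, {D}, {F}. Prime attributes: {A, B, C, D, F}.
For C -> B we have {C}⁺ = {B, C}; {C} is not a superkey, so BCNF fails.
Its right-hand attributes {B} are all prime, as are those of every other non-superkey FD — the relation is in 3NF.

3NF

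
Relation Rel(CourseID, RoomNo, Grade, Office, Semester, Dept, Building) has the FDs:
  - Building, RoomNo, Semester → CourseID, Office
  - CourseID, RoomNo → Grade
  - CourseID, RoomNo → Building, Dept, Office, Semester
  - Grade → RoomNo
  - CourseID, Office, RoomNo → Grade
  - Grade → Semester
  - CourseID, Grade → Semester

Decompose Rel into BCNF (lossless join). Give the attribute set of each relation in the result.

{Building, CourseID, Dept, Grade, Office}; {Grade, RoomNo, Semester}

Candidate keys of the original relation: {Building, Grade}, {Building, RoomNo, Semester}, {CourseID, Grade}, {CourseID, RoomNo}.
{Building, CourseID, Dept, Grade, Office, RoomNo, Semester}: {Grade} determines {Grade, RoomNo, Semester} here but is not a superkey — split on Grade → RoomNo, Semester, giving {Grade, RoomNo, Semester} and {Building, CourseID, Dept, Grade, Office}.
{Grade, RoomNo, Semester} has no BCNF violation.
{Building, CourseID, Dept, Grade, Office} has no BCNF violation.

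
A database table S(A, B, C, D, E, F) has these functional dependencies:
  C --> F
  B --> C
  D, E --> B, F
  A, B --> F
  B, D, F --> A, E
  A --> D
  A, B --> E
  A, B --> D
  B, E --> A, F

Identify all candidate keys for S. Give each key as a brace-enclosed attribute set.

{A, B}, {A, E}, {B, D}, {B, E}, {D, E}

{A, B} is a candidate key since {A, B}⁺ = {A, B, C, D, E, F} covers every attribute.
{A, E} is a candidate key since {A, E}⁺ = {A, B, C, D, E, F} covers every attribute.
{B, D} is a candidate key since {B, D}⁺ = {A, B, C, D, E, F} covers every attribute.
{B, E} is a candidate key since {B, E}⁺ = {A, B, C, D, E, F} covers every attribute.
{D, E} is a candidate key since {D, E}⁺ = {A, B, C, D, E, F} covers every attribute.
No proper subset of any of these is a key, and no other minimal superkey exists.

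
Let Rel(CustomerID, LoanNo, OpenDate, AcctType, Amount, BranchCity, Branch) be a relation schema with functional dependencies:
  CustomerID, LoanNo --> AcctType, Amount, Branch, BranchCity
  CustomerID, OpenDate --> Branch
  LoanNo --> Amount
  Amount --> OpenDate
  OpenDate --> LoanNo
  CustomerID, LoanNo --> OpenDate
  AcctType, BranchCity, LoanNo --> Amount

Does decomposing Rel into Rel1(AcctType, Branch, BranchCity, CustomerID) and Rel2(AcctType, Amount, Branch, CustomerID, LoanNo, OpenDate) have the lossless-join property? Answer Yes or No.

No

Common attributes: {AcctType, Branch, CustomerID}; their closure is {AcctType, Branch, CustomerID}.
Rel1 ⊄ {AcctType, Branch, CustomerID} and Rel2 ⊄ {AcctType, Branch, CustomerID}, so the split is lossy.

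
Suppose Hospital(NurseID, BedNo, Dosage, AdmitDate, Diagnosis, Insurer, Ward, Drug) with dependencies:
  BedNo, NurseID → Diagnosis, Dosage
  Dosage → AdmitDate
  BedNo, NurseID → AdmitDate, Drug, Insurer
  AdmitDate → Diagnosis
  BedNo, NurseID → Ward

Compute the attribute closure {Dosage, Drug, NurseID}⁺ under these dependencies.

Start with {Dosage, Drug, NurseID}.
Dosage → AdmitDate applies; add {AdmitDate} → now {AdmitDate, Dosage, Drug, NurseID}.
AdmitDate → Diagnosis applies; add {Diagnosis} → now {AdmitDate, Diagnosis, Dosage, Drug, NurseID}.
No further FD applies.

{AdmitDate, Diagnosis, Dosage, Drug, NurseID}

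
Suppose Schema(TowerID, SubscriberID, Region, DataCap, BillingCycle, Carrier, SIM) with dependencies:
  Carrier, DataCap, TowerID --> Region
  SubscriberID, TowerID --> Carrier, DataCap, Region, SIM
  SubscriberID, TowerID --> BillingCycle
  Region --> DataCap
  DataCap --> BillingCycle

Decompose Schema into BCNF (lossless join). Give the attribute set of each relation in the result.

Candidate key of the original relation: {SubscriberID, TowerID}.
{BillingCycle, Carrier, DataCap, Region, SIM, SubscriberID, TowerID}: {Carrier, DataCap, TowerID} determines {BillingCycle, Carrier, DataCap, Region, TowerID} here but is not a superkey — split on Carrier, DataCap, TowerID --> BillingCycle, Region, giving {BillingCycle, Carrier, DataCap, Region, TowerID} and {Carrier, DataCap, SIM, SubscriberID, TowerID}.
{BillingCycle, Carrier, DataCap, Region, TowerID}: {Region} determines {BillingCycle, DataCap, Region} here but is not a superkey — split on Region --> BillingCycle, DataCap, giving {BillingCycle, DataCap, Region} and {Carrier, Region, TowerID}.
{BillingCycle, DataCap, Region}: {DataCap} determines {BillingCycle, DataCap} here but is not a superkey — split on DataCap --> BillingCycle, giving {BillingCycle, DataCap} and {DataCap, Region}.
{BillingCycle, DataCap}: every determinant is a superkey — BCNF.
{DataCap, Region}: every determinant is a superkey — BCNF.
{Carrier, Region, TowerID}: every determinant is a superkey — BCNF.
{Carrier, DataCap, SIM, SubscriberID, TowerID}: every determinant is a superkey — BCNF.

{BillingCycle, DataCap}; {Carrier, DataCap, SIM, SubscriberID, TowerID}; {Carrier, Region, TowerID}; {DataCap, Region}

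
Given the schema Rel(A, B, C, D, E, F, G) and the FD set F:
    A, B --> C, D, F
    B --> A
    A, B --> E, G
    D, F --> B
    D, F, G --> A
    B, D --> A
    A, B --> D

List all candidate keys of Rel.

{B}⁺ = {A, B, C, D, E, F, G} — all of the relation — so {B} is a candidate key.
{D, F}⁺ = {A, B, C, D, E, F, G} — all of the relation — so {D, F} is a candidate key.
These are minimal and exhaustive — every other superkey contains one of them.

{B}, {D, F}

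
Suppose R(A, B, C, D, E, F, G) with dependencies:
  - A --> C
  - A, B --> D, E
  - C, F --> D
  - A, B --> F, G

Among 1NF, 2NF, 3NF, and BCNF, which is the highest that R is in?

1NF

Candidate key: {A, B}. Prime attributes: {A, B}.
A --> C breaks BCNF: {A}⁺ = {A, C}, so {A} is not a superkey.
Because {C} is non-prime and the left side of A --> C is not a superkey, the relation is not in 3NF.
The proper key subset {A} of {A, B} determines non-prime {C}, so the relation is not even in 2NF.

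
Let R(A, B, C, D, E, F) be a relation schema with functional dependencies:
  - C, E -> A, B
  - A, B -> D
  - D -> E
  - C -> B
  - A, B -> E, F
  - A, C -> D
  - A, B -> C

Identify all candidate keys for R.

{A, B}, {A, C}, {C, D}, {C, E}

{A, B}⁺ = {A, B, C, D, E, F}, which is every attribute, so {A, B} is a candidate key.
{A, C}⁺ = {A, B, C, D, E, F}, which is every attribute, so {A, C} is a candidate key.
{C, D}⁺ = {A, B, C, D, E, F}, which is every attribute, so {C, D} is a candidate key.
{C, E}⁺ = {A, B, C, D, E, F}, which is every attribute, so {C, E} is a candidate key.
No proper subset of any of these is a key, and no other minimal superkey exists.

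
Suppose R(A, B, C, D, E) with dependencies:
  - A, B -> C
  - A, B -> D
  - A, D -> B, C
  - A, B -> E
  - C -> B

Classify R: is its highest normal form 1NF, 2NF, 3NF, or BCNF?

Candidate keys: {A, B}, {A, C}, {A, D}. Prime attributes: {A, B, C, D}.
C -> B breaks BCNF: {C}⁺ = {B, C}, so {C} is not a superkey.
Since {B} ⊆ prime attributes and every other non-superkey FD also has a prime right side, the schema is in 3NF.

3NF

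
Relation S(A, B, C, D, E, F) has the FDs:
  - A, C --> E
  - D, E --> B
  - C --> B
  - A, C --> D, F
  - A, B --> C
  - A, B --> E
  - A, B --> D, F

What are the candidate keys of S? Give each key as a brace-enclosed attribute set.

{A, B}, {A, C}, {A, D, E}

No FD produces {A}, so it must be in every candidate key.
{A, B} is a candidate key since {A, B}⁺ = {A, B, C, D, E, F} covers every attribute.
{A, C} is a candidate key since {A, C}⁺ = {A, B, C, D, E, F} covers every attribute.
{A, D, E} is a candidate key since {A, D, E}⁺ = {A, B, C, D, E, F} covers every attribute.
Any other superkey properly contains one of these, so there are no further candidate keys.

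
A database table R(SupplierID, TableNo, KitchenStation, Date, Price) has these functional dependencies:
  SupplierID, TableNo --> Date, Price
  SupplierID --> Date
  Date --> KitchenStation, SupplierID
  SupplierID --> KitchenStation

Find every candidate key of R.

{Date, TableNo}, {SupplierID, TableNo}

{TableNo} never appears on the right of any FD, so every key must include it.
{Date, TableNo} is a candidate key since {Date, TableNo}⁺ = {Date, KitchenStation, Price, SupplierID, TableNo} covers every attribute.
{SupplierID, TableNo} is a candidate key since {SupplierID, TableNo}⁺ = {Date, KitchenStation, Price, SupplierID, TableNo} covers every attribute.
These are minimal and exhaustive — every other superkey contains one of them.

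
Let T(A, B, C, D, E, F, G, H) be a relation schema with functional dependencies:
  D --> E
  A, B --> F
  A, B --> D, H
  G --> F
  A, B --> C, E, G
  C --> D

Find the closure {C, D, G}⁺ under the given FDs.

{C, D, E, F, G}

Start with {C, D, G}.
D --> E applies; add {E} → now {C, D, E, G}.
G --> F applies; add {F} → now {C, D, E, F, G}.
No further FD applies.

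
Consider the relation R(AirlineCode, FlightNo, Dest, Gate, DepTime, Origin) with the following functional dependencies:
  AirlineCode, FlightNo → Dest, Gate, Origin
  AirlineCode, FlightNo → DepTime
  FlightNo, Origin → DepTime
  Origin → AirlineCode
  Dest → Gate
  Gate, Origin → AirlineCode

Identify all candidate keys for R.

No FD produces {FlightNo}, so it must be in every candidate key.
Closure of {AirlineCode, FlightNo} is {AirlineCode, DepTime, Dest, FlightNo, Gate, Origin}, the whole schema; {AirlineCode, FlightNo} is a candidate key.
Closure of {FlightNo, Origin} is {AirlineCode, DepTime, Dest, FlightNo, Gate, Origin}, the whole schema; {FlightNo, Origin} is a candidate key.
Any other superkey properly contains one of these, so there are no further candidate keys.

{AirlineCode, FlightNo}, {FlightNo, Origin}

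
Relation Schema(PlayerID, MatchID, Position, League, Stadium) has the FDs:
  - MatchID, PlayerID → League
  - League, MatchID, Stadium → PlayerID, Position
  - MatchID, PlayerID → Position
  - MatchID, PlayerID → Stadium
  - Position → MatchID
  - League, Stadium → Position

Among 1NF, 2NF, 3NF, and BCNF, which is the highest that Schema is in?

3NF

Candidate keys: {League, Stadium}, {MatchID, PlayerID}, {PlayerID, Position}. Prime attributes: {League, MatchID, PlayerID, Position, Stadium}.
Position → MatchID breaks BCNF: {Position}⁺ = {MatchID, Position}, so {Position} is not a superkey.
But every attribute on its right side ({MatchID}) is prime, and the same holds for every other non-superkey FD, so 3NF still holds.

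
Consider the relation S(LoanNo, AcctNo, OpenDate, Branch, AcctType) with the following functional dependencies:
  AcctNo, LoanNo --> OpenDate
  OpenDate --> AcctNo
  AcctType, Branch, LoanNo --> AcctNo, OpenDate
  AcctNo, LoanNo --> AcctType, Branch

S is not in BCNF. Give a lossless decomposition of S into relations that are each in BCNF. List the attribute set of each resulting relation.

Candidate keys of the original relation: {AcctNo, LoanNo}, {AcctType, Branch, LoanNo}, {LoanNo, OpenDate}.
Within {AcctNo, AcctType, Branch, LoanNo, OpenDate}: {OpenDate}⁺ ∩ {AcctNo, AcctType, Branch, LoanNo, OpenDate} = {AcctNo, OpenDate}, not the whole set, so OpenDate --> AcctNo violates BCNF; decompose into {AcctNo, OpenDate} and {AcctType, Branch, LoanNo, OpenDate}.
{AcctNo, OpenDate}: every determinant is a superkey — BCNF.
{AcctType, Branch, LoanNo, OpenDate}: every determinant is a superkey — BCNF.

{AcctNo, OpenDate}; {AcctType, Branch, LoanNo, OpenDate}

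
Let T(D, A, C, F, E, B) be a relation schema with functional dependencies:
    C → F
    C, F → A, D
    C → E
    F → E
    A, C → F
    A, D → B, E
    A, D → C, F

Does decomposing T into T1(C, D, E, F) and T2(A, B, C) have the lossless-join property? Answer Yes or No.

T1 ∩ T2 = {C}; its closure under F is {A, B, C, D, E, F}.
T1 is contained in that closure, so T1 ∩ T2 → T1 holds and the join is lossless.

Yes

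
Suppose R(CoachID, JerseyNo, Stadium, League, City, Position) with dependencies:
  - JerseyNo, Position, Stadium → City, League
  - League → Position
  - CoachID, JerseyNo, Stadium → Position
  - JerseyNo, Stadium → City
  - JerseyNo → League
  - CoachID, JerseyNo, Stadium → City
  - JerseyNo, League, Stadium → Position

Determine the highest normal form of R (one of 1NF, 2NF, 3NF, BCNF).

1NF

Candidate key: {CoachID, JerseyNo, Stadium}. Prime attributes: {CoachID, JerseyNo, Stadium}.
For JerseyNo, Position, Stadium → City, League we have {JerseyNo, Position, Stadium}⁺ = {City, JerseyNo, League, Position, Stadium}; {JerseyNo, Position, Stadium} is not a superkey, so BCNF fails.
JerseyNo, Position, Stadium → City, League determines the non-prime attributes {City, League} from a non-superkey — 3NF is violated.
{JerseyNo} is a proper subset of the key {CoachID, JerseyNo, Stadium}, and {JerseyNo}⁺ contains the non-prime attributes {League, Position} — a partial dependency, so 2NF is violated.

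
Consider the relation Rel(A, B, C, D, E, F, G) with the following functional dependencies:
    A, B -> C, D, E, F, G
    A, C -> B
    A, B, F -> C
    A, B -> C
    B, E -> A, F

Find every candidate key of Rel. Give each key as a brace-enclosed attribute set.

{A, B}, {A, C}, {B, E}

{A, B}⁺ = {A, B, C, D, E, F, G}, which is every attribute, so {A, B} is a candidate key.
{A, C}⁺ = {A, B, C, D, E, F, G}, which is every attribute, so {A, C} is a candidate key.
{B, E}⁺ = {A, B, C, D, E, F, G}, which is every attribute, so {B, E} is a candidate key.
Any other superkey properly contains one of these, so there are no further candidate keys.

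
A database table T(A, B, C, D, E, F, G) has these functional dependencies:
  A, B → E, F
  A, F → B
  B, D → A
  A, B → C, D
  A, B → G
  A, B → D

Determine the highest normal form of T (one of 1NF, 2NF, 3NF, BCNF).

BCNF

Candidate keys: {A, B}, {A, F}, {B, D}. Prime attributes: {A, B, D, F}.
Each dependency's left side is a superkey — BCNF holds.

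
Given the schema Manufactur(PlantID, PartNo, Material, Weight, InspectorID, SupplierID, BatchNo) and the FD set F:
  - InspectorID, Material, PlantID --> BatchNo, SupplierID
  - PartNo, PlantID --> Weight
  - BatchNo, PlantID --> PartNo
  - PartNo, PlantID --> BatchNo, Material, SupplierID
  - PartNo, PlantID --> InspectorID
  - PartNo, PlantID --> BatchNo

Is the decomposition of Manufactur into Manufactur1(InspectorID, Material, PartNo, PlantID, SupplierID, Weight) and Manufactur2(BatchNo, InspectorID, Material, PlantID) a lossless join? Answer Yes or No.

Manufactur1 ∩ Manufactur2 = {InspectorID, Material, PlantID}; its closure under F is {BatchNo, InspectorID, Material, PartNo, PlantID, SupplierID, Weight}.
Since Manufactur1 ⊆ {BatchNo, InspectorID, Material, PartNo, PlantID, SupplierID, Weight}, the intersection is a superkey of Manufactur1; the decomposition is lossless.

Yes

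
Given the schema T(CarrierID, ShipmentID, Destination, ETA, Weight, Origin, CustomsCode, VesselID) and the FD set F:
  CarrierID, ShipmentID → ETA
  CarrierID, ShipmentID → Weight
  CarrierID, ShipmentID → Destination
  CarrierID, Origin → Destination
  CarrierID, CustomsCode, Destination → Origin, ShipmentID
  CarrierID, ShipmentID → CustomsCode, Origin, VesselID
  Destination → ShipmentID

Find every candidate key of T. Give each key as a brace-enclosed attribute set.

{CarrierID} never appears on the right of any FD, so every key must include it.
{CarrierID, Destination}⁺ = {CarrierID, CustomsCode, Destination, ETA, Origin, ShipmentID, VesselID, Weight} — all of the relation — so {CarrierID, Destination} is a candidate key.
{CarrierID, Origin}⁺ = {CarrierID, CustomsCode, Destination, ETA, Origin, ShipmentID, VesselID, Weight} — all of the relation — so {CarrierID, Origin} is a candidate key.
{CarrierID, ShipmentID}⁺ = {CarrierID, CustomsCode, Destination, ETA, Origin, ShipmentID, VesselID, Weight} — all of the relation — so {CarrierID, ShipmentID} is a candidate key.
These are minimal and exhaustive — every other superkey contains one of them.

{CarrierID, Destination}, {CarrierID, Origin}, {CarrierID, ShipmentID}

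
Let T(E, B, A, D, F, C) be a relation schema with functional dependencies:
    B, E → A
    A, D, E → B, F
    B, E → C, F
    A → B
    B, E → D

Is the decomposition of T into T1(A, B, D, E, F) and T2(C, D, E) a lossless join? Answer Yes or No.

The shared attributes are {D, E} and {D, E}⁺ = {D, E}.
T1 ⊄ {D, E} and T2 ⊄ {D, E}, so the split is lossy.

No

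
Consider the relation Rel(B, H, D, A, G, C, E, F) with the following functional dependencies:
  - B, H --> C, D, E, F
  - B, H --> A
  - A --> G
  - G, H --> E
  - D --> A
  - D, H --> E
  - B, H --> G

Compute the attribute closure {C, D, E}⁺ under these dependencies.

Start with {C, D, E}.
D --> A applies; add {A} → now {A, C, D, E}.
A --> G applies; add {G} → now {A, C, D, E, G}.
No further FD applies.

{A, C, D, E, G}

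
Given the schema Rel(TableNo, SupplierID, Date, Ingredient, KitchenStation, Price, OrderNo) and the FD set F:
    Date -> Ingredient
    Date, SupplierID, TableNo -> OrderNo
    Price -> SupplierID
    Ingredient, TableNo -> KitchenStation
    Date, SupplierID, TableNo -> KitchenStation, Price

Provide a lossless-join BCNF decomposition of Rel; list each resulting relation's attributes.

Candidate keys of the original relation: {Date, Price, TableNo}, {Date, SupplierID, TableNo}.
In {Date, Ingredient, KitchenStation, OrderNo, Price, SupplierID, TableNo}, {Date} is not a superkey ({Date}⁺ restricted to this set is {Date, Ingredient}), so split on Date -> Ingredient into {Date, Ingredient} and {Date, KitchenStation, OrderNo, Price, SupplierID, TableNo}.
{Date, Ingredient} is in BCNF.
In {Date, KitchenStation, OrderNo, Price, SupplierID, TableNo}, {Price} is not a superkey ({Price}⁺ restricted to this set is {Price, SupplierID}), so split on Price -> SupplierID into {Price, SupplierID} and {Date, KitchenStation, OrderNo, Price, TableNo}.
{Price, SupplierID} is in BCNF.
In {Date, KitchenStation, OrderNo, Price, TableNo}, {Date, TableNo} is not a superkey ({Date, TableNo}⁺ restricted to this set is {Date, KitchenStation, TableNo}), so split on Date, TableNo -> KitchenStation into {Date, KitchenStation, TableNo} and {Date, OrderNo, Price, TableNo}.
{Date, KitchenStation, TableNo} is in BCNF.
{Date, OrderNo, Price, TableNo} is in BCNF.

{Date, Ingredient}; {Date, KitchenStation, TableNo}; {Date, OrderNo, Price, TableNo}; {Price, SupplierID}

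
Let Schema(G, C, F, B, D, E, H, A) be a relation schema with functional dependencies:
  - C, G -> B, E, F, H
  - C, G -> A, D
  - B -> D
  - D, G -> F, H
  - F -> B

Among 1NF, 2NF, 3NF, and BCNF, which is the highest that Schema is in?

Candidate key: {C, G}. Prime attributes: {C, G}.
B -> D: {B}⁺ = {B, D}, which is not all of the attributes, so the left side is not a superkey — BCNF is violated.
B -> D determines the non-prime attribute {D} from a non-superkey — 3NF is violated.
No proper subset of a key has a non-prime attribute in its closure, so there is no partial dependency; 2NF holds.

2NF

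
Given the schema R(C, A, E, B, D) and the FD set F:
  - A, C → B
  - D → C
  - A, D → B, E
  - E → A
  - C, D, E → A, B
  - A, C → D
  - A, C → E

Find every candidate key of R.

{A, C}, {A, D}, {C, E}, {D, E}

{A, C}⁺ = {A, B, C, D, E}, which is every attribute, so {A, C} is a candidate key.
{A, D}⁺ = {A, B, C, D, E}, which is every attribute, so {A, D} is a candidate key.
{C, E}⁺ = {A, B, C, D, E}, which is every attribute, so {C, E} is a candidate key.
{D, E}⁺ = {A, B, C, D, E}, which is every attribute, so {D, E} is a candidate key.
Any other superkey properly contains one of these, so there are no further candidate keys.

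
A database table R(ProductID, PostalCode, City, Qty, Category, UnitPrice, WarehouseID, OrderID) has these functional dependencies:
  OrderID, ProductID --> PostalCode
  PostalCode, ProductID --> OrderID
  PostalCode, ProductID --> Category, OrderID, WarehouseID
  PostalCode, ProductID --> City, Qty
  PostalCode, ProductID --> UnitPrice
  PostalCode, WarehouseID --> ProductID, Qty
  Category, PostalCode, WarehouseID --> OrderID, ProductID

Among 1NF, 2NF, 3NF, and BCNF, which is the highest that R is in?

BCNF

Candidate keys: {OrderID, ProductID}, {PostalCode, ProductID}, {PostalCode, WarehouseID}. Prime attributes: {OrderID, PostalCode, ProductID, WarehouseID}.
The left-hand side of every FD is a superkey, so BCNF is satisfied.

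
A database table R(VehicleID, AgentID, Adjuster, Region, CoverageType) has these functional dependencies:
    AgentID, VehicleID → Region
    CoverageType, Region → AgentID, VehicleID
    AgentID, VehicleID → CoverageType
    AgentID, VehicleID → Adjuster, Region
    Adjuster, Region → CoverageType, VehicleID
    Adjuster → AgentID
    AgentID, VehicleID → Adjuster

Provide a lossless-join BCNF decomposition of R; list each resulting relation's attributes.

Candidate keys of the original relation: {Adjuster, Region}, {Adjuster, VehicleID}, {AgentID, VehicleID}, {CoverageType, Region}.
In {Adjuster, AgentID, CoverageType, Region, VehicleID}, {Adjuster} is not a superkey ({Adjuster}⁺ restricted to this set is {Adjuster, AgentID}), so split on Adjuster → AgentID into {Adjuster, AgentID} and {Adjuster, CoverageType, Region, VehicleID}.
{Adjuster, AgentID}: every determinant is a superkey — BCNF.
{Adjuster, CoverageType, Region, VehicleID}: every determinant is a superkey — BCNF.

{Adjuster, AgentID}; {Adjuster, CoverageType, Region, VehicleID}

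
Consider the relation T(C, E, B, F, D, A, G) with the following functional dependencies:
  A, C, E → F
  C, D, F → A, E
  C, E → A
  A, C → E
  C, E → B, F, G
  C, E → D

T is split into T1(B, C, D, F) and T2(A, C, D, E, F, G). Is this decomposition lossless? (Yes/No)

Yes

Common attributes: {C, D, F}; their closure is {A, B, C, D, E, F, G}.
This includes all of T1, so the common attributes are a superkey of T1 — the join is lossless.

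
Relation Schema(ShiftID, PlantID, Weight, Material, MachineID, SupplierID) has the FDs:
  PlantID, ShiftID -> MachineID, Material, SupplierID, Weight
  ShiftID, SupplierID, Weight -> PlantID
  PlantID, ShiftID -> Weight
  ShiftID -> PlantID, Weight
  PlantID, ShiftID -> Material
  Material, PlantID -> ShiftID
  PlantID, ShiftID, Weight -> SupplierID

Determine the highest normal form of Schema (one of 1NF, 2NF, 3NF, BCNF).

Candidate keys: {Material, PlantID}, {ShiftID}. Prime attributes: {Material, PlantID, ShiftID}.
The left-hand side of every FD is a superkey, so BCNF is satisfied.

BCNF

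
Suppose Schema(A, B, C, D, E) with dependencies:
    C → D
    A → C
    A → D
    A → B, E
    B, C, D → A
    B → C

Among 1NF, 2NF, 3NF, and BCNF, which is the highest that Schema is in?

Candidate keys: {A}, {B}. Prime attributes: {A, B}.
For C → D we have {C}⁺ = {C, D}; {C} is not a superkey, so BCNF fails.
C → D has non-prime {D} on the right and a non-superkey on the left, so 3NF fails.
With only single-attribute keys there can be no partial dependency, so 2NF holds.

2NF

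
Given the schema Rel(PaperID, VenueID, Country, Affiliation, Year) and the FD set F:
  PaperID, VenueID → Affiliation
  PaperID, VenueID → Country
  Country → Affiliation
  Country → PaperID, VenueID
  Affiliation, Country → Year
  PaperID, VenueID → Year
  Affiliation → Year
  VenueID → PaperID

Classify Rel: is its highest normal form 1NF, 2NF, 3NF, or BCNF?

Candidate keys: {Country}, {VenueID}. Prime attributes: {Country, VenueID}.
For Affiliation → Year we have {Affiliation}⁺ = {Affiliation, Year}; {Affiliation} is not a superkey, so BCNF fails.
Affiliation → Year determines the non-prime attribute {Year} from a non-superkey — 3NF is violated.
All keys have size 1, which rules out partial dependencies — 2NF is satisfied.

2NF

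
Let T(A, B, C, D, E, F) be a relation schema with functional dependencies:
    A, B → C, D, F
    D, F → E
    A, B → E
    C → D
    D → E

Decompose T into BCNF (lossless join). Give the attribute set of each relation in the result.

Candidate key of the original relation: {A, B}.
{A, B, C, D, E, F}: {D, F} determines {D, E, F} here but is not a superkey — split on D, F → E, giving {D, E, F} and {A, B, C, D, F}.
{D, E, F}: {D} determines {D, E} here but is not a superkey — split on D → E, giving {D, E} and {D, F}.
{D, E} is in BCNF.
{D, F} is in BCNF.
{A, B, C, D, F}: {C} determines {C, D} here but is not a superkey — split on C → D, giving {C, D} and {A, B, C, F}.
{C, D} is in BCNF.
{A, B, C, F} is in BCNF.

{A, B, C, F}; {C, D}; {D, E}; {D, F}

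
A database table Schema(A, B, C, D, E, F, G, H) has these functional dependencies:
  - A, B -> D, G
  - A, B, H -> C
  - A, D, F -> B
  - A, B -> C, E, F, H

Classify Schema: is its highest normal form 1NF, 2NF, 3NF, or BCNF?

Candidate keys: {A, B}, {A, D, F}. Prime attributes: {A, B, D, F}.
The left-hand side of every FD is a superkey, so BCNF is satisfied.

BCNF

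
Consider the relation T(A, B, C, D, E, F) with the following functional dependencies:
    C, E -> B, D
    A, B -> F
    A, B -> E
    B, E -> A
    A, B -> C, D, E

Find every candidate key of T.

{A, B}, {B, E}, {C, E}

{A, B}⁺ = {A, B, C, D, E, F}, which is every attribute, so {A, B} is a candidate key.
{B, E}⁺ = {A, B, C, D, E, F}, which is every attribute, so {B, E} is a candidate key.
{C, E}⁺ = {A, B, C, D, E, F}, which is every attribute, so {C, E} is a candidate key.
Any other superkey properly contains one of these, so there are no further candidate keys.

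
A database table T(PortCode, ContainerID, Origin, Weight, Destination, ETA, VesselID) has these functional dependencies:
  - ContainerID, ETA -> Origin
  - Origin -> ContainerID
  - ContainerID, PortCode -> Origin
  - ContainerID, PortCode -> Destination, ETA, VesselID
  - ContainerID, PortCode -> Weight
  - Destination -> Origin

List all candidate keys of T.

{PortCode} never appears on the right of any FD, so every key must include it.
{ContainerID, PortCode} is a candidate key since {ContainerID, PortCode}⁺ = {ContainerID, Destination, ETA, Origin, PortCode, VesselID, Weight} covers every attribute.
{Destination, PortCode} is a candidate key since {Destination, PortCode}⁺ = {ContainerID, Destination, ETA, Origin, PortCode, VesselID, Weight} covers every attribute.
{Origin, PortCode} is a candidate key since {Origin, PortCode}⁺ = {ContainerID, Destination, ETA, Origin, PortCode, VesselID, Weight} covers every attribute.
No proper subset of any of these is a key, and no other minimal superkey exists.

{ContainerID, PortCode}, {Destination, PortCode}, {Origin, PortCode}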